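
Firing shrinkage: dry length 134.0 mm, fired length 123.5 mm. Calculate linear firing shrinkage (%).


FS = (134.0 - 123.5) / 134.0 * 100 = 7.84%

7.84


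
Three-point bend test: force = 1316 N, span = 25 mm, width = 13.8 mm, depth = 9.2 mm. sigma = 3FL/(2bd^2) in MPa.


sigma = 3*1316*25/(2*13.8*9.2^2) = 42.3 MPa

42.3


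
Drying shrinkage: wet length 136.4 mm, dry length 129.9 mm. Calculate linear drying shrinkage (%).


DS = (136.4 - 129.9) / 136.4 * 100 = 4.77%

4.77


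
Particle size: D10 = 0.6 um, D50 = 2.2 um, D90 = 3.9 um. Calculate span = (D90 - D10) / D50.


Span = (3.9 - 0.6) / 2.2 = 3.3 / 2.2 = 1.5

1.5


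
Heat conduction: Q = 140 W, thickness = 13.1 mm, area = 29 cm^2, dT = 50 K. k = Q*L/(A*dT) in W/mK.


k = 140*13.1/1000/(29/10000*50) = 12.65 W/mK

12.65


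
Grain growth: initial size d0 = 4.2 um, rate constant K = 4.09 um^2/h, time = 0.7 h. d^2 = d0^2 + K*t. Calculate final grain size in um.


d^2 = 4.2^2 + 4.09*0.7 = 20.503
d = sqrt(20.503) = 4.53 um

4.53


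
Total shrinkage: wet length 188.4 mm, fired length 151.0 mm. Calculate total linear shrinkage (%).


TS = (188.4 - 151.0) / 188.4 * 100 = 19.85%

19.85


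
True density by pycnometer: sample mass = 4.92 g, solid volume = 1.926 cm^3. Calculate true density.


TD = 4.92 / 1.926 = 2.555 g/cm^3

2.555


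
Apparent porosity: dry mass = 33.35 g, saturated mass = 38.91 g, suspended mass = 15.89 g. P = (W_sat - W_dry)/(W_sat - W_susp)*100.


P = (38.91 - 33.35) / (38.91 - 15.89) * 100 = 5.56 / 23.02 * 100 = 24.2%

24.2


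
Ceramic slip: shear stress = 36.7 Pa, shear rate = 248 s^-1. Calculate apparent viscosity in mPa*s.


eta = tau/gamma * 1000 = 36.7/248 * 1000 = 148.0 mPa*s

148.0


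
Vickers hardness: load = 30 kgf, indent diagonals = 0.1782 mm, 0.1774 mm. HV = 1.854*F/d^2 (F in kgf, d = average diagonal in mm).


d_avg = (0.1782+0.1774)/2 = 0.1778 mm
HV = 1.854*30/0.1778^2 = 1759

1759


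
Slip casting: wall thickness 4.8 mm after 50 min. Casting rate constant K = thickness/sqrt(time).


K = 4.8 / sqrt(50) = 4.8 / 7.0711 = 0.679 mm/min^0.5

0.679


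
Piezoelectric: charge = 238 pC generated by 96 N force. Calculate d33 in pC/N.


d33 = 238 / 96 = 2.5 pC/N

2.5


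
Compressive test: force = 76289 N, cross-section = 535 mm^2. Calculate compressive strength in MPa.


CS = 76289 / 535 = 142.6 MPa

142.6


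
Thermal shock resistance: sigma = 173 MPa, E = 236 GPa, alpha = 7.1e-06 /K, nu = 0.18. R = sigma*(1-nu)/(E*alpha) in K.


R = 173*(1-0.18)/(236*1000*7.1e-06) = 85 K

85


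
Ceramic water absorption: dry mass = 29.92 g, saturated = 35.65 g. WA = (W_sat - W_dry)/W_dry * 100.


WA = (35.65 - 29.92) / 29.92 * 100 = 19.15%

19.15


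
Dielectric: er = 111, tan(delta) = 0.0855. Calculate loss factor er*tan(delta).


Loss = 111 * 0.0855 = 9.491

9.491


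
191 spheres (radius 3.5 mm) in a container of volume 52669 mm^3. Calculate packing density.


V_sphere = 4/3*pi*3.5^3 = 179.5944 mm^3
Total V = 191*179.5944 = 34302.5304 mm^3
PD = 34302.5304 / 52669 = 0.651

0.651


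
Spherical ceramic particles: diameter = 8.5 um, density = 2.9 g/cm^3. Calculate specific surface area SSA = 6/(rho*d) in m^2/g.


SSA = 6 / (2.9 * 8.5) = 0.243 m^2/g

0.243


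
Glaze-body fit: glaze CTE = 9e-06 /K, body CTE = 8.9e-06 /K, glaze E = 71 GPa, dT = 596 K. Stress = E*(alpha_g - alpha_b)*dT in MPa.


Stress = 71*1000*(9e-06 - 8.9e-06)*596 = 4.2 MPa

4.2


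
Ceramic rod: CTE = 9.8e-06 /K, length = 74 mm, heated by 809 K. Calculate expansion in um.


dL = 9.8e-06 * 74 * 809 * 1000 = 586.687 um

586.687


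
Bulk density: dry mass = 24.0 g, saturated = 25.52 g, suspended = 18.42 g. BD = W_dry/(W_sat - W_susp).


BD = 24.0 / (25.52 - 18.42) = 24.0 / 7.1 = 3.38 g/cm^3

3.38


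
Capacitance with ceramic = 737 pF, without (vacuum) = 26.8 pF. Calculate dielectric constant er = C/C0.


er = 737 / 26.8 = 27.5

27.5


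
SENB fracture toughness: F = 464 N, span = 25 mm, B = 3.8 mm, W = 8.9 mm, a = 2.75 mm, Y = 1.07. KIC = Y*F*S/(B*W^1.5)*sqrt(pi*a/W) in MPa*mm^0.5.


KIC = 1.07*464*25/(3.8*8.9^1.5)*sqrt(pi*2.75/8.9) = 121.2

121.2


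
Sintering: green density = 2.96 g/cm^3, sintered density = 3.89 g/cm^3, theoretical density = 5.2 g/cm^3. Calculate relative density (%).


Relative = 3.89 / 5.2 * 100 = 74.8%

74.8


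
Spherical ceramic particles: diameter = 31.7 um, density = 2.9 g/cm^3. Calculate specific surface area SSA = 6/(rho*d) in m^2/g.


SSA = 6 / (2.9 * 31.7) = 0.065 m^2/g

0.065


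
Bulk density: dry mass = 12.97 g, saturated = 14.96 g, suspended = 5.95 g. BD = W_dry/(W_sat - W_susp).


BD = 12.97 / (14.96 - 5.95) = 12.97 / 9.01 = 1.44 g/cm^3

1.44


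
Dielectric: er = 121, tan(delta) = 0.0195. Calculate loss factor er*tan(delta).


Loss = 121 * 0.0195 = 2.36

2.36


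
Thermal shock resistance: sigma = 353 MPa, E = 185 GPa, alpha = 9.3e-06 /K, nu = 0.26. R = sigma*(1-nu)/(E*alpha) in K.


R = 353*(1-0.26)/(185*1000*9.3e-06) = 152 K

152


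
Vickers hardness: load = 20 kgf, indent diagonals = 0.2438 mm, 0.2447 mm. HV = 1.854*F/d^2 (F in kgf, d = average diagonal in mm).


d_avg = (0.2438+0.2447)/2 = 0.24425 mm
HV = 1.854*20/0.24425^2 = 622

622


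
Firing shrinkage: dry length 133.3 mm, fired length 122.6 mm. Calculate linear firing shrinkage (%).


FS = (133.3 - 122.6) / 133.3 * 100 = 8.03%

8.03


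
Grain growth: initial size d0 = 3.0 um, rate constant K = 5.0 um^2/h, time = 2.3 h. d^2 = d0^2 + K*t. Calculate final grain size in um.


d^2 = 3.0^2 + 5.0*2.3 = 20.5
d = sqrt(20.5) = 4.53 um

4.53


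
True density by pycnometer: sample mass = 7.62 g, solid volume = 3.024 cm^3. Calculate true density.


TD = 7.62 / 3.024 = 2.52 g/cm^3

2.52


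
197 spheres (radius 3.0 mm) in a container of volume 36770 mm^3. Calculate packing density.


V_sphere = 4/3*pi*3.0^3 = 113.0973 mm^3
Total V = 197*113.0973 = 22280.1681 mm^3
PD = 22280.1681 / 36770 = 0.606

0.606


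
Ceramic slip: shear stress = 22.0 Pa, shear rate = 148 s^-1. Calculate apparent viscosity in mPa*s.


eta = tau/gamma * 1000 = 22.0/148 * 1000 = 148.6 mPa*s

148.6


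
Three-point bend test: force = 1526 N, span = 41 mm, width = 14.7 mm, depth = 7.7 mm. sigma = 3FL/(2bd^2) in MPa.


sigma = 3*1526*41/(2*14.7*7.7^2) = 107.7 MPa

107.7


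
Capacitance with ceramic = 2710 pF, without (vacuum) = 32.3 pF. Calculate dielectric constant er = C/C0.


er = 2710 / 32.3 = 83.9

83.9


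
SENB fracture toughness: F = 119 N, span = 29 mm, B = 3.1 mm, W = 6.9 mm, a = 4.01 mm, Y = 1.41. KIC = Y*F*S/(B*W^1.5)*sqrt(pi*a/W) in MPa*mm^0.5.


KIC = 1.41*119*29/(3.1*6.9^1.5)*sqrt(pi*4.01/6.9) = 117.02

117.02


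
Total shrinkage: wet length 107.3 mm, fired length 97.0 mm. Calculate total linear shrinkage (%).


TS = (107.3 - 97.0) / 107.3 * 100 = 9.6%

9.6


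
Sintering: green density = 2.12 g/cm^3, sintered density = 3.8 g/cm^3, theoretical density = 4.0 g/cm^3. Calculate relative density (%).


Relative = 3.8 / 4.0 * 100 = 95.0%

95.0


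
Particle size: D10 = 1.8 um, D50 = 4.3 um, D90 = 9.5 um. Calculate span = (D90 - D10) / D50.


Span = (9.5 - 1.8) / 4.3 = 7.7 / 4.3 = 1.791

1.791


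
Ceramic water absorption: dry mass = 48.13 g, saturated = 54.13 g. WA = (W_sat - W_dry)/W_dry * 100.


WA = (54.13 - 48.13) / 48.13 * 100 = 12.47%

12.47


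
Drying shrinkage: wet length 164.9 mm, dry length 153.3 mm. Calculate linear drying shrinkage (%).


DS = (164.9 - 153.3) / 164.9 * 100 = 7.03%

7.03


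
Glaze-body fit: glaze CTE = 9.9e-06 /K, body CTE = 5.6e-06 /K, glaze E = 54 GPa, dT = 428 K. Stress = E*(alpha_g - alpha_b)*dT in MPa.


Stress = 54*1000*(9.9e-06 - 5.6e-06)*428 = 99.4 MPa

99.4


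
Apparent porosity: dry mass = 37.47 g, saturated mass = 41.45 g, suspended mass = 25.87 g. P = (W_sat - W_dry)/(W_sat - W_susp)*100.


P = (41.45 - 37.47) / (41.45 - 25.87) * 100 = 3.98 / 15.58 * 100 = 25.5%

25.5


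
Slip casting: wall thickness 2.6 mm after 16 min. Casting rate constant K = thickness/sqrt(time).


K = 2.6 / sqrt(16) = 2.6 / 4.0 = 0.65 mm/min^0.5

0.65


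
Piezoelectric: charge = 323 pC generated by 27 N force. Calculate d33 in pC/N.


d33 = 323 / 27 = 12.0 pC/N

12.0


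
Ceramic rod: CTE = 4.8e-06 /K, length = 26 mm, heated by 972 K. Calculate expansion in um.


dL = 4.8e-06 * 26 * 972 * 1000 = 121.306 um

121.306


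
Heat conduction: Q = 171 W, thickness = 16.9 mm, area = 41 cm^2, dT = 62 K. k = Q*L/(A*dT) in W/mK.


k = 171*16.9/1000/(41/10000*62) = 11.37 W/mK

11.37


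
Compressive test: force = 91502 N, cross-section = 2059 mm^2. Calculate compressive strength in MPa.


CS = 91502 / 2059 = 44.4 MPa

44.4


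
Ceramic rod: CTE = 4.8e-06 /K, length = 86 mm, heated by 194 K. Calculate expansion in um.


dL = 4.8e-06 * 86 * 194 * 1000 = 80.083 um

80.083


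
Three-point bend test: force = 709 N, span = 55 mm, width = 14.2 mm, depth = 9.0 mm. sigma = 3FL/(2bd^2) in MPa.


sigma = 3*709*55/(2*14.2*9.0^2) = 50.9 MPa

50.9


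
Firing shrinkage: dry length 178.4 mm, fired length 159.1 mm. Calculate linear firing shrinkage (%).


FS = (178.4 - 159.1) / 178.4 * 100 = 10.82%

10.82


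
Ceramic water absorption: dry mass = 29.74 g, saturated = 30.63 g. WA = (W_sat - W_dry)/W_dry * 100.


WA = (30.63 - 29.74) / 29.74 * 100 = 2.99%

2.99


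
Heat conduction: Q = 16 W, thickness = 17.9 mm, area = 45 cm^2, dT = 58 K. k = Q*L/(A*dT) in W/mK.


k = 16*17.9/1000/(45/10000*58) = 1.1 W/mK

1.1


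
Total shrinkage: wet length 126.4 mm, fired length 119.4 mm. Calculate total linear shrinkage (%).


TS = (126.4 - 119.4) / 126.4 * 100 = 5.54%

5.54


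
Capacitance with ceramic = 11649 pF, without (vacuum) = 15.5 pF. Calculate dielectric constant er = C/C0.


er = 11649 / 15.5 = 751.55

751.55


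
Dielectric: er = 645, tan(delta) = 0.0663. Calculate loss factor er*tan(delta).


Loss = 645 * 0.0663 = 42.764

42.764


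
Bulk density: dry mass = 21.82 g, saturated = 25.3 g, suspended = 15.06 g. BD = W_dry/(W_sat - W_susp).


BD = 21.82 / (25.3 - 15.06) = 21.82 / 10.24 = 2.131 g/cm^3

2.131


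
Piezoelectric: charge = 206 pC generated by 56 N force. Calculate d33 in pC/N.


d33 = 206 / 56 = 3.7 pC/N

3.7


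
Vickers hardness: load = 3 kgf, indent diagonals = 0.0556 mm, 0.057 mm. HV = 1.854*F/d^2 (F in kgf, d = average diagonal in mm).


d_avg = (0.0556+0.057)/2 = 0.0563 mm
HV = 1.854*3/0.0563^2 = 1755

1755


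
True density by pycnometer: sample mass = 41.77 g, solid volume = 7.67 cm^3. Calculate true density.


TD = 41.77 / 7.67 = 5.446 g/cm^3

5.446


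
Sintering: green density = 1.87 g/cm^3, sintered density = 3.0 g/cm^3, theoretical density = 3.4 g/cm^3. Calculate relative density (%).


Relative = 3.0 / 3.4 * 100 = 88.2%

88.2


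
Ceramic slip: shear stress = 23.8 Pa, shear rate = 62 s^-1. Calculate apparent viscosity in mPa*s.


eta = tau/gamma * 1000 = 23.8/62 * 1000 = 383.9 mPa*s

383.9


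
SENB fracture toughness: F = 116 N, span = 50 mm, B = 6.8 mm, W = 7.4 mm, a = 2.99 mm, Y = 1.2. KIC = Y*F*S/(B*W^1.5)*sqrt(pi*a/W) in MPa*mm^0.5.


KIC = 1.2*116*50/(6.8*7.4^1.5)*sqrt(pi*2.99/7.4) = 57.29

57.29


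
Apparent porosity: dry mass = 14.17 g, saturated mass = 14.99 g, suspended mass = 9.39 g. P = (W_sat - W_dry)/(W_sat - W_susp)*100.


P = (14.99 - 14.17) / (14.99 - 9.39) * 100 = 0.82 / 5.6 * 100 = 14.6%

14.6


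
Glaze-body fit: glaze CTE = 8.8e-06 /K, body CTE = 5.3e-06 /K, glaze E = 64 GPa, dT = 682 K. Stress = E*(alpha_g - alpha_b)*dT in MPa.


Stress = 64*1000*(8.8e-06 - 5.3e-06)*682 = 152.8 MPa

152.8


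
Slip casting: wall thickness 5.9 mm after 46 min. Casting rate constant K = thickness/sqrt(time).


K = 5.9 / sqrt(46) = 5.9 / 6.7823 = 0.87 mm/min^0.5

0.87


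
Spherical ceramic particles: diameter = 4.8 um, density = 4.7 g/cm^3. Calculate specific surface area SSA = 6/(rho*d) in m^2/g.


SSA = 6 / (4.7 * 4.8) = 0.266 m^2/g

0.266


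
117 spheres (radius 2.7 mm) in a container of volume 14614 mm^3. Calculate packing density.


V_sphere = 4/3*pi*2.7^3 = 82.448 mm^3
Total V = 117*82.448 = 9646.416 mm^3
PD = 9646.416 / 14614 = 0.66

0.66


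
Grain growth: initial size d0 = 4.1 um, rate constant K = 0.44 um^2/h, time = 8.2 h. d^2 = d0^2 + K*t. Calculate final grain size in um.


d^2 = 4.1^2 + 0.44*8.2 = 20.418
d = sqrt(20.418) = 4.52 um

4.52


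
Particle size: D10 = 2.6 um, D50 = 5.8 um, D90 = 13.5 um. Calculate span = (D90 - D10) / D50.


Span = (13.5 - 2.6) / 5.8 = 10.9 / 5.8 = 1.879

1.879


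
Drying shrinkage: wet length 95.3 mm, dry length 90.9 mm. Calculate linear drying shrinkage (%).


DS = (95.3 - 90.9) / 95.3 * 100 = 4.62%

4.62


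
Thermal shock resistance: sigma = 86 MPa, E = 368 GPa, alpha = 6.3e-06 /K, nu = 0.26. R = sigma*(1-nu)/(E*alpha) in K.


R = 86*(1-0.26)/(368*1000*6.3e-06) = 27 K

27


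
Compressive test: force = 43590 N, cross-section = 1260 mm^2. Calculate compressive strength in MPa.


CS = 43590 / 1260 = 34.6 MPa

34.6


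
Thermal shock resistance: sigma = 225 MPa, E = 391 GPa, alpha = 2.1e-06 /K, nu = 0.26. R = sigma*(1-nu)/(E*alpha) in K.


R = 225*(1-0.26)/(391*1000*2.1e-06) = 203 K

203


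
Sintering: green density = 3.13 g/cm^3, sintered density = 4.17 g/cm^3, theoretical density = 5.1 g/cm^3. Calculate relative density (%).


Relative = 4.17 / 5.1 * 100 = 81.8%

81.8


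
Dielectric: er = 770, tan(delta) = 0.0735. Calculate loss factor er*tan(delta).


Loss = 770 * 0.0735 = 56.595

56.595


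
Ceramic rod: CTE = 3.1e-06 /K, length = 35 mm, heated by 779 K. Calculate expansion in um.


dL = 3.1e-06 * 35 * 779 * 1000 = 84.522 um

84.522


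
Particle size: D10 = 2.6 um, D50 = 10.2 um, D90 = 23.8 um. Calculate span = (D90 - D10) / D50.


Span = (23.8 - 2.6) / 10.2 = 21.2 / 10.2 = 2.078

2.078


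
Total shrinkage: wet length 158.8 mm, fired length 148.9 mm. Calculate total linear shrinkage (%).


TS = (158.8 - 148.9) / 158.8 * 100 = 6.23%

6.23


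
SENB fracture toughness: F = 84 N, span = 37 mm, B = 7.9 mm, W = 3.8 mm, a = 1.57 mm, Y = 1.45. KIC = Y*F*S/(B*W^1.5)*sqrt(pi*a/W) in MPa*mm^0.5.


KIC = 1.45*84*37/(7.9*3.8^1.5)*sqrt(pi*1.57/3.8) = 87.74

87.74


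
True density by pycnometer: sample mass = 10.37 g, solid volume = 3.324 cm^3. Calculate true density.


TD = 10.37 / 3.324 = 3.12 g/cm^3

3.12


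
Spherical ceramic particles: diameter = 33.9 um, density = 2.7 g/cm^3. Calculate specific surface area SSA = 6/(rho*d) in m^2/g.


SSA = 6 / (2.7 * 33.9) = 0.066 m^2/g

0.066


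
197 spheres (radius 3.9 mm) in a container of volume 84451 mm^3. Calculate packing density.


V_sphere = 4/3*pi*3.9^3 = 248.4748 mm^3
Total V = 197*248.4748 = 48949.5356 mm^3
PD = 48949.5356 / 84451 = 0.58

0.58


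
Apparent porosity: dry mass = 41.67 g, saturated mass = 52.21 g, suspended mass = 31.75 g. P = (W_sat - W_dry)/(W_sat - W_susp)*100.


P = (52.21 - 41.67) / (52.21 - 31.75) * 100 = 10.54 / 20.46 * 100 = 51.5%

51.5


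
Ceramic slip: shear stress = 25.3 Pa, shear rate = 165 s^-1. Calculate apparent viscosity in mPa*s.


eta = tau/gamma * 1000 = 25.3/165 * 1000 = 153.3 mPa*s

153.3


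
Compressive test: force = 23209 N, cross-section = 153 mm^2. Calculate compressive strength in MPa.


CS = 23209 / 153 = 151.7 MPa

151.7


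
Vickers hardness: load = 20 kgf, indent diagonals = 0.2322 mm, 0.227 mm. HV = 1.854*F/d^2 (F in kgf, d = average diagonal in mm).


d_avg = (0.2322+0.227)/2 = 0.2296 mm
HV = 1.854*20/0.2296^2 = 703

703


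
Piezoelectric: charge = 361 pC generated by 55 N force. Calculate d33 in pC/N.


d33 = 361 / 55 = 6.6 pC/N

6.6


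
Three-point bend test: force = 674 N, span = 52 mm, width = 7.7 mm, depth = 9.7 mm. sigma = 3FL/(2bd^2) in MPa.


sigma = 3*674*52/(2*7.7*9.7^2) = 72.6 MPa

72.6


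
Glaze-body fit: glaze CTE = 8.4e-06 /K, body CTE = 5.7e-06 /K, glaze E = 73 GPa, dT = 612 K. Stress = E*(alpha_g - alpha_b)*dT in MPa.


Stress = 73*1000*(8.4e-06 - 5.7e-06)*612 = 120.6 MPa

120.6


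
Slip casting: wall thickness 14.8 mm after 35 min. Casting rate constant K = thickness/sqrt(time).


K = 14.8 / sqrt(35) = 14.8 / 5.9161 = 2.502 mm/min^0.5

2.502


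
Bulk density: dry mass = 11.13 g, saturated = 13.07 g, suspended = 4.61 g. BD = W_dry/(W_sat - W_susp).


BD = 11.13 / (13.07 - 4.61) = 11.13 / 8.46 = 1.316 g/cm^3

1.316


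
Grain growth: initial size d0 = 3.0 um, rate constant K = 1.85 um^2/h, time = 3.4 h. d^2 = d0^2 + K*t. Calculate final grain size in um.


d^2 = 3.0^2 + 1.85*3.4 = 15.29
d = sqrt(15.29) = 3.91 um

3.91


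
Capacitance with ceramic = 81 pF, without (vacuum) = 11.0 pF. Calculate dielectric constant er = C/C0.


er = 81 / 11.0 = 7.36

7.36


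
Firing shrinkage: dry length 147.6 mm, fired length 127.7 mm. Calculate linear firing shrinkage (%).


FS = (147.6 - 127.7) / 147.6 * 100 = 13.48%

13.48


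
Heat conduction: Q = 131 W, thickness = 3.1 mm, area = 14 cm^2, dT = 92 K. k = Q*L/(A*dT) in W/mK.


k = 131*3.1/1000/(14/10000*92) = 3.15 W/mK

3.15


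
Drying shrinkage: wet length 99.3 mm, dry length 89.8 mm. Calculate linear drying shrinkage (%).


DS = (99.3 - 89.8) / 99.3 * 100 = 9.57%

9.57


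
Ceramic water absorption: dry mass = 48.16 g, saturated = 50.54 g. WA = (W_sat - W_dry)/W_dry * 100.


WA = (50.54 - 48.16) / 48.16 * 100 = 4.94%

4.94


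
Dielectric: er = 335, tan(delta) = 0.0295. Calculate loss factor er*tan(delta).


Loss = 335 * 0.0295 = 9.883

9.883


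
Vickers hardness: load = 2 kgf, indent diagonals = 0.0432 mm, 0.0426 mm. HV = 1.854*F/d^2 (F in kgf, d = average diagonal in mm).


d_avg = (0.0432+0.0426)/2 = 0.0429 mm
HV = 1.854*2/0.0429^2 = 2015

2015


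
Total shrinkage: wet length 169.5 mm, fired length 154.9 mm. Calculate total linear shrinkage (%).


TS = (169.5 - 154.9) / 169.5 * 100 = 8.61%

8.61


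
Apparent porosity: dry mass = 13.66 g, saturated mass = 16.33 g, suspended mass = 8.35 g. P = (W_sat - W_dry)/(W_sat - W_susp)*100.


P = (16.33 - 13.66) / (16.33 - 8.35) * 100 = 2.67 / 7.98 * 100 = 33.5%

33.5


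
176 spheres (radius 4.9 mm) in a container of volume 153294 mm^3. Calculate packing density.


V_sphere = 4/3*pi*4.9^3 = 492.807 mm^3
Total V = 176*492.807 = 86734.032 mm^3
PD = 86734.032 / 153294 = 0.566

0.566


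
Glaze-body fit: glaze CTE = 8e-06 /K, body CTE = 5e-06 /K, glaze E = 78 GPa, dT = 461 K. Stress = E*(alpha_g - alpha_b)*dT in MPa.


Stress = 78*1000*(8e-06 - 5e-06)*461 = 107.9 MPa

107.9


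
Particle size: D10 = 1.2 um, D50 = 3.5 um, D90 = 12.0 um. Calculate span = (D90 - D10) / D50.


Span = (12.0 - 1.2) / 3.5 = 10.8 / 3.5 = 3.086

3.086


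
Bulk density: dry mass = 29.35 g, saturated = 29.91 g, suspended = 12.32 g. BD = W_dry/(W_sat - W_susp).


BD = 29.35 / (29.91 - 12.32) = 29.35 / 17.59 = 1.669 g/cm^3

1.669


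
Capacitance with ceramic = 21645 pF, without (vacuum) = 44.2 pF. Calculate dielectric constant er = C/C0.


er = 21645 / 44.2 = 489.71

489.71


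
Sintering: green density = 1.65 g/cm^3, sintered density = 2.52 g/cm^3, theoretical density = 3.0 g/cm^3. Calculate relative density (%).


Relative = 2.52 / 3.0 * 100 = 84.0%

84.0


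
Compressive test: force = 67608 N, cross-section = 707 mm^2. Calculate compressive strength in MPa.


CS = 67608 / 707 = 95.6 MPa

95.6


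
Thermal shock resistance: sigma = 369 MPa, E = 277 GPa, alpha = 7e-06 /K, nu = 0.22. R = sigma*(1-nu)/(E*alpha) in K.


R = 369*(1-0.22)/(277*1000*7e-06) = 148 K

148


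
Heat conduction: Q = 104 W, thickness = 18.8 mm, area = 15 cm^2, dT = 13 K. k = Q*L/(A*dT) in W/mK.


k = 104*18.8/1000/(15/10000*13) = 100.27 W/mK

100.27


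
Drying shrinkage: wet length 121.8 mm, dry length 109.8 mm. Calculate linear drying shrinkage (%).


DS = (121.8 - 109.8) / 121.8 * 100 = 9.85%

9.85


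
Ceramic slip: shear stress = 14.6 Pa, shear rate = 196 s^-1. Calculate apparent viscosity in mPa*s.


eta = tau/gamma * 1000 = 14.6/196 * 1000 = 74.5 mPa*s

74.5


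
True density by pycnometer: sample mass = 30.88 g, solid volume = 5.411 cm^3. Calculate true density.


TD = 30.88 / 5.411 = 5.707 g/cm^3

5.707


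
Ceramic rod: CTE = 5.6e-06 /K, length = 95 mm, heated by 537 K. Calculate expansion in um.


dL = 5.6e-06 * 95 * 537 * 1000 = 285.684 um

285.684


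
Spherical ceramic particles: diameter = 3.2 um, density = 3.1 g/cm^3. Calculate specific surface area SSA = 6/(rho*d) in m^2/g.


SSA = 6 / (3.1 * 3.2) = 0.605 m^2/g

0.605


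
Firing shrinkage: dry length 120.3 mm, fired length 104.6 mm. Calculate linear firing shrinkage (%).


FS = (120.3 - 104.6) / 120.3 * 100 = 13.05%

13.05


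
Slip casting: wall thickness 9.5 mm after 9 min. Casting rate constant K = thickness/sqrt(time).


K = 9.5 / sqrt(9) = 9.5 / 3.0 = 3.167 mm/min^0.5

3.167


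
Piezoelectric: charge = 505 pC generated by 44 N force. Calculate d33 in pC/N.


d33 = 505 / 44 = 11.5 pC/N

11.5


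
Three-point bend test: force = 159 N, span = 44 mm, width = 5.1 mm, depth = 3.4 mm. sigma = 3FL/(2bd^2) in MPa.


sigma = 3*159*44/(2*5.1*3.4^2) = 178.0 MPa

178.0


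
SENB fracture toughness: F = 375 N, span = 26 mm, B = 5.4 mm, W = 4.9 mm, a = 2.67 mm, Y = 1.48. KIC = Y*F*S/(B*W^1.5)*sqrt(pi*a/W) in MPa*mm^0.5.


KIC = 1.48*375*26/(5.4*4.9^1.5)*sqrt(pi*2.67/4.9) = 322.34

322.34


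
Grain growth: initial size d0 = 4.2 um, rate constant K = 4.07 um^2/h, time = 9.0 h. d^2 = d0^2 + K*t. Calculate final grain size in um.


d^2 = 4.2^2 + 4.07*9.0 = 54.27
d = sqrt(54.27) = 7.37 um

7.37


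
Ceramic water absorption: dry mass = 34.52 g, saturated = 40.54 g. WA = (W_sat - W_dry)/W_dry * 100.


WA = (40.54 - 34.52) / 34.52 * 100 = 17.44%

17.44


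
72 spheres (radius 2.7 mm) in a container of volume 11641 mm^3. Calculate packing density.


V_sphere = 4/3*pi*2.7^3 = 82.448 mm^3
Total V = 72*82.448 = 5936.256 mm^3
PD = 5936.256 / 11641 = 0.51

0.51


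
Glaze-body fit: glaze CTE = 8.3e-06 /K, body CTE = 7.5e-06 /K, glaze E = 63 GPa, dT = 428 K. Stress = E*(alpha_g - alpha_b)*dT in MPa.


Stress = 63*1000*(8.3e-06 - 7.5e-06)*428 = 21.6 MPa

21.6


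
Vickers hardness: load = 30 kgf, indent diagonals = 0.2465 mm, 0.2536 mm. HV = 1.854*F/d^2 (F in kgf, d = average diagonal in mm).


d_avg = (0.2465+0.2536)/2 = 0.25005 mm
HV = 1.854*30/0.25005^2 = 890

890


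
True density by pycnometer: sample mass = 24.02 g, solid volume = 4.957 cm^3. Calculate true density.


TD = 24.02 / 4.957 = 4.846 g/cm^3

4.846


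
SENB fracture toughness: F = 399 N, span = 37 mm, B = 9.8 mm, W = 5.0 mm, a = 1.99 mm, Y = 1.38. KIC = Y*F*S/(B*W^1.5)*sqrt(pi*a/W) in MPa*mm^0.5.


KIC = 1.38*399*37/(9.8*5.0^1.5)*sqrt(pi*1.99/5.0) = 207.92

207.92


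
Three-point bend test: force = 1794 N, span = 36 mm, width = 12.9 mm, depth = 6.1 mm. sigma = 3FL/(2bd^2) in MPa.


sigma = 3*1794*36/(2*12.9*6.1^2) = 201.8 MPa

201.8


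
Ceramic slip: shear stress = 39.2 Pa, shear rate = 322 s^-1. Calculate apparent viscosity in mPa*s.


eta = tau/gamma * 1000 = 39.2/322 * 1000 = 121.7 mPa*s

121.7


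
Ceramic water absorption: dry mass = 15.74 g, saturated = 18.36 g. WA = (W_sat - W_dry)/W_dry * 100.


WA = (18.36 - 15.74) / 15.74 * 100 = 16.65%

16.65


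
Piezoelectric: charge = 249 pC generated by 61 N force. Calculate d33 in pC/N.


d33 = 249 / 61 = 4.1 pC/N

4.1


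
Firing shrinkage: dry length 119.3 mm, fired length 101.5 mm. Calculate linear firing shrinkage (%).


FS = (119.3 - 101.5) / 119.3 * 100 = 14.92%

14.92


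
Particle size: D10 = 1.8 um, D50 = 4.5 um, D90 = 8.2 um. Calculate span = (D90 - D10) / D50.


Span = (8.2 - 1.8) / 4.5 = 6.4 / 4.5 = 1.422

1.422


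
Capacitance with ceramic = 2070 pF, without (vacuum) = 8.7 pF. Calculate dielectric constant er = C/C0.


er = 2070 / 8.7 = 237.93

237.93


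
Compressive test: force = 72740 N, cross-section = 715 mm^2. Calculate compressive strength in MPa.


CS = 72740 / 715 = 101.7 MPa

101.7


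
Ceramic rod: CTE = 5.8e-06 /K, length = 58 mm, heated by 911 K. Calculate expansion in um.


dL = 5.8e-06 * 58 * 911 * 1000 = 306.46 um

306.46


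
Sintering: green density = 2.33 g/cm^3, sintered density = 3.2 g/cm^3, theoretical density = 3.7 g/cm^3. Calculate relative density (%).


Relative = 3.2 / 3.7 * 100 = 86.5%

86.5


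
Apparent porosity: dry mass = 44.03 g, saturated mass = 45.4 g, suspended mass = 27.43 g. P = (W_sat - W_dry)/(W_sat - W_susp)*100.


P = (45.4 - 44.03) / (45.4 - 27.43) * 100 = 1.37 / 17.97 * 100 = 7.6%

7.6


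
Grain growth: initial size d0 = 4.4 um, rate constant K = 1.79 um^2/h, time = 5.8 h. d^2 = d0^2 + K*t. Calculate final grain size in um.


d^2 = 4.4^2 + 1.79*5.8 = 29.742
d = sqrt(29.742) = 5.45 um

5.45


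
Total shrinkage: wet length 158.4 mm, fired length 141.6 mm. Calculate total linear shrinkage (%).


TS = (158.4 - 141.6) / 158.4 * 100 = 10.61%

10.61


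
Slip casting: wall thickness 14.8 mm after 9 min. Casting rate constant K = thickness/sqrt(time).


K = 14.8 / sqrt(9) = 14.8 / 3.0 = 4.933 mm/min^0.5

4.933


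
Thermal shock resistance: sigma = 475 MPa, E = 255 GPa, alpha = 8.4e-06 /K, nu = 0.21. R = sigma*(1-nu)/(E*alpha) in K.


R = 475*(1-0.21)/(255*1000*8.4e-06) = 175 K

175


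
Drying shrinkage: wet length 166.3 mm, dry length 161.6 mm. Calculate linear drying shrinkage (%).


DS = (166.3 - 161.6) / 166.3 * 100 = 2.83%

2.83


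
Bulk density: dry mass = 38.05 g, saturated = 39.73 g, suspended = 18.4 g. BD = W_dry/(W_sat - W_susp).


BD = 38.05 / (39.73 - 18.4) = 38.05 / 21.33 = 1.784 g/cm^3

1.784


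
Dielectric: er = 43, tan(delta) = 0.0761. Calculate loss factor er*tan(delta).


Loss = 43 * 0.0761 = 3.272

3.272


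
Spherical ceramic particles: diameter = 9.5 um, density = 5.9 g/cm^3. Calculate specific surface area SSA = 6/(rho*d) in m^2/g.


SSA = 6 / (5.9 * 9.5) = 0.107 m^2/g

0.107


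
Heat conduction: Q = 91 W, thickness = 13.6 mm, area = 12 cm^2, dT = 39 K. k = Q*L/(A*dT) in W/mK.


k = 91*13.6/1000/(12/10000*39) = 26.44 W/mK

26.44


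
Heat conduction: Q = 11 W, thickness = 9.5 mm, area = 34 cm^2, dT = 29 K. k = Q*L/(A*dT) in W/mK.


k = 11*9.5/1000/(34/10000*29) = 1.06 W/mK

1.06


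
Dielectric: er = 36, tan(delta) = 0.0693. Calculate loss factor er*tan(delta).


Loss = 36 * 0.0693 = 2.495

2.495


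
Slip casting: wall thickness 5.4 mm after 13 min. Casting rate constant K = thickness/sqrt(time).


K = 5.4 / sqrt(13) = 5.4 / 3.6056 = 1.498 mm/min^0.5

1.498


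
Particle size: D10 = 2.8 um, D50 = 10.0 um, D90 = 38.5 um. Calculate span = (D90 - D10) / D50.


Span = (38.5 - 2.8) / 10.0 = 35.7 / 10.0 = 3.57

3.57


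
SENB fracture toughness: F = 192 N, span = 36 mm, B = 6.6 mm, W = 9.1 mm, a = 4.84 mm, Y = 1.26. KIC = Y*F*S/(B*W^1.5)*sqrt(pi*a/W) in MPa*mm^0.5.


KIC = 1.26*192*36/(6.6*9.1^1.5)*sqrt(pi*4.84/9.1) = 62.14

62.14


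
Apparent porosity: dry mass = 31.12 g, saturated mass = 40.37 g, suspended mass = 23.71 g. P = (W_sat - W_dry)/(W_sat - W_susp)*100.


P = (40.37 - 31.12) / (40.37 - 23.71) * 100 = 9.25 / 16.66 * 100 = 55.5%

55.5


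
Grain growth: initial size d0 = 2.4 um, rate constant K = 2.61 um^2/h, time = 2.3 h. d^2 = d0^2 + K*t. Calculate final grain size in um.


d^2 = 2.4^2 + 2.61*2.3 = 11.763
d = sqrt(11.763) = 3.43 um

3.43


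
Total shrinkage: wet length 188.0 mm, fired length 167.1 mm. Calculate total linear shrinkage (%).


TS = (188.0 - 167.1) / 188.0 * 100 = 11.12%

11.12


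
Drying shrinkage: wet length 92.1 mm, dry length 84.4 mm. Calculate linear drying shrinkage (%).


DS = (92.1 - 84.4) / 92.1 * 100 = 8.36%

8.36


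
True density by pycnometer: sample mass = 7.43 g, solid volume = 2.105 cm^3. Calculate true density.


TD = 7.43 / 2.105 = 3.53 g/cm^3

3.53


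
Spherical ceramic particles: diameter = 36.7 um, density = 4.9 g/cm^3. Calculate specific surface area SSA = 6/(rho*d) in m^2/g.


SSA = 6 / (4.9 * 36.7) = 0.033 m^2/g

0.033


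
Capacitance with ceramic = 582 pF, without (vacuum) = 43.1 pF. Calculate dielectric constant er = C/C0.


er = 582 / 43.1 = 13.5

13.5


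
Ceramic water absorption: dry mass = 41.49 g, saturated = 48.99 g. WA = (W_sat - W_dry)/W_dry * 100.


WA = (48.99 - 41.49) / 41.49 * 100 = 18.08%

18.08


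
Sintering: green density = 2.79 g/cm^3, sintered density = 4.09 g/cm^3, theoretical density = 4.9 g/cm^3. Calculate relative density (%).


Relative = 4.09 / 4.9 * 100 = 83.5%

83.5


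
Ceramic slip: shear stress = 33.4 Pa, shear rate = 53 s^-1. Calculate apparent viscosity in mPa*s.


eta = tau/gamma * 1000 = 33.4/53 * 1000 = 630.2 mPa*s

630.2


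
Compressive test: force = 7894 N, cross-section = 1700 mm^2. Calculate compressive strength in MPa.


CS = 7894 / 1700 = 4.6 MPa

4.6


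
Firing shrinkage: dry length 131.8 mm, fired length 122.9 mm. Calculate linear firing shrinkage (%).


FS = (131.8 - 122.9) / 131.8 * 100 = 6.75%

6.75


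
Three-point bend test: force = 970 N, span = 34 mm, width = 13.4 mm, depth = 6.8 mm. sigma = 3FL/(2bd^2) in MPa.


sigma = 3*970*34/(2*13.4*6.8^2) = 79.8 MPa

79.8


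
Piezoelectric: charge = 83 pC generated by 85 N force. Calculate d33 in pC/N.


d33 = 83 / 85 = 1.0 pC/N

1.0


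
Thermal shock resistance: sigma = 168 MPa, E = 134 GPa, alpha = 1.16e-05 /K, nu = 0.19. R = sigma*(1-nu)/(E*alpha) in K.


R = 168*(1-0.19)/(134*1000*1.16e-05) = 88 K

88


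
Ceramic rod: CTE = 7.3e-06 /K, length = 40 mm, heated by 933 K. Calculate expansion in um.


dL = 7.3e-06 * 40 * 933 * 1000 = 272.436 um

272.436


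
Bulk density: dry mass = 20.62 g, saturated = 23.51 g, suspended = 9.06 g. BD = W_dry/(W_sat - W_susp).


BD = 20.62 / (23.51 - 9.06) = 20.62 / 14.45 = 1.427 g/cm^3

1.427


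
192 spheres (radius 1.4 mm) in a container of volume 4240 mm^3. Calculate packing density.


V_sphere = 4/3*pi*1.4^3 = 11.494 mm^3
Total V = 192*11.494 = 2206.848 mm^3
PD = 2206.848 / 4240 = 0.52

0.52


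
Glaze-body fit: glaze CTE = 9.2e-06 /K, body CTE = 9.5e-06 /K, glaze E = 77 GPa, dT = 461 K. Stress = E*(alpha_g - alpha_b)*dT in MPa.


Stress = 77*1000*(9.2e-06 - 9.5e-06)*461 = -10.6 MPa

-10.6


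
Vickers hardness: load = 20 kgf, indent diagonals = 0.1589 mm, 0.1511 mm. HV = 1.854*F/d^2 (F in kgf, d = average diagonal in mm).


d_avg = (0.1589+0.1511)/2 = 0.155 mm
HV = 1.854*20/0.155^2 = 1543

1543


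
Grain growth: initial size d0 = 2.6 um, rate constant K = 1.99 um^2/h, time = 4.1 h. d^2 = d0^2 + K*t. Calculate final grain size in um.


d^2 = 2.6^2 + 1.99*4.1 = 14.919
d = sqrt(14.919) = 3.86 um

3.86


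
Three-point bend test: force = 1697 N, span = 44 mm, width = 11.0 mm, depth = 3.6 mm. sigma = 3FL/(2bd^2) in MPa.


sigma = 3*1697*44/(2*11.0*3.6^2) = 785.6 MPa

785.6


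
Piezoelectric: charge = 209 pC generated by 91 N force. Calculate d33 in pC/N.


d33 = 209 / 91 = 2.3 pC/N

2.3


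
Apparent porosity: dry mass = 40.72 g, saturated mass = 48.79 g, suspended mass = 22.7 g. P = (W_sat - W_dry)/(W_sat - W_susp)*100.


P = (48.79 - 40.72) / (48.79 - 22.7) * 100 = 8.07 / 26.09 * 100 = 30.9%

30.9


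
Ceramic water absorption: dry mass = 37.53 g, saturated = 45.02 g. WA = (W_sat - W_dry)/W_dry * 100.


WA = (45.02 - 37.53) / 37.53 * 100 = 19.96%

19.96


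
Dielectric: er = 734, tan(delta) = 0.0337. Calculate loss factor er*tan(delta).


Loss = 734 * 0.0337 = 24.736

24.736


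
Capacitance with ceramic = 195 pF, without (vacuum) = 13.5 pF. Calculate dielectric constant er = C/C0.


er = 195 / 13.5 = 14.44

14.44


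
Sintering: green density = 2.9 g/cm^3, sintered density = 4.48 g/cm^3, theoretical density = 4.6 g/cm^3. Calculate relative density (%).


Relative = 4.48 / 4.6 * 100 = 97.4%

97.4


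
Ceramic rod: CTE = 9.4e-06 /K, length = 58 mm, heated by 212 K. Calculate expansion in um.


dL = 9.4e-06 * 58 * 212 * 1000 = 115.582 um

115.582


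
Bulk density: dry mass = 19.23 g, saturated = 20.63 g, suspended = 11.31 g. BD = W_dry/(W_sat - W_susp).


BD = 19.23 / (20.63 - 11.31) = 19.23 / 9.32 = 2.063 g/cm^3

2.063


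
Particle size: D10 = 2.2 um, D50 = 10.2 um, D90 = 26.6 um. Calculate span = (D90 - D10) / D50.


Span = (26.6 - 2.2) / 10.2 = 24.4 / 10.2 = 2.392

2.392


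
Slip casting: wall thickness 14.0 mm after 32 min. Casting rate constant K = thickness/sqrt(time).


K = 14.0 / sqrt(32) = 14.0 / 5.6569 = 2.475 mm/min^0.5

2.475


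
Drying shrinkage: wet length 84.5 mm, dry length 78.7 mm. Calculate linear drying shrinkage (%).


DS = (84.5 - 78.7) / 84.5 * 100 = 6.86%

6.86


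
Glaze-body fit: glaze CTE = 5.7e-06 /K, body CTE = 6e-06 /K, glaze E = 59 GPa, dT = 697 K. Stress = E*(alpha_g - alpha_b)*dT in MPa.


Stress = 59*1000*(5.7e-06 - 6e-06)*697 = -12.3 MPa

-12.3


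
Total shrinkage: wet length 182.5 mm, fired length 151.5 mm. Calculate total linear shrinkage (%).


TS = (182.5 - 151.5) / 182.5 * 100 = 16.99%

16.99


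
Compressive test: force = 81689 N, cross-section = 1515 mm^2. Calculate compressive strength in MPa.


CS = 81689 / 1515 = 53.9 MPa

53.9


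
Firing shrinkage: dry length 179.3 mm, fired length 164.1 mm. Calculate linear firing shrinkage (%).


FS = (179.3 - 164.1) / 179.3 * 100 = 8.48%

8.48


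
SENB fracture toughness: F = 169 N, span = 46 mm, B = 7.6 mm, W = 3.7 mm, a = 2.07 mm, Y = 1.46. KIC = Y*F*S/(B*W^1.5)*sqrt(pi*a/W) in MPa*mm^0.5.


KIC = 1.46*169*46/(7.6*3.7^1.5)*sqrt(pi*2.07/3.7) = 278.19

278.19


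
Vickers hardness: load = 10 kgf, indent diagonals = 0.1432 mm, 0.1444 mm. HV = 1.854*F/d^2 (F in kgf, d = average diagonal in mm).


d_avg = (0.1432+0.1444)/2 = 0.1438 mm
HV = 1.854*10/0.1438^2 = 897

897


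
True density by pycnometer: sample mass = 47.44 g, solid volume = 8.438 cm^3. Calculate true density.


TD = 47.44 / 8.438 = 5.622 g/cm^3

5.622


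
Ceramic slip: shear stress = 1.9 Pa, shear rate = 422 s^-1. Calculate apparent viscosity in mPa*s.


eta = tau/gamma * 1000 = 1.9/422 * 1000 = 4.5 mPa*s

4.5


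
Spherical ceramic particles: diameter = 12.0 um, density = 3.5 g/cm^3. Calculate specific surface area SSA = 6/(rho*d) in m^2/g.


SSA = 6 / (3.5 * 12.0) = 0.143 m^2/g

0.143


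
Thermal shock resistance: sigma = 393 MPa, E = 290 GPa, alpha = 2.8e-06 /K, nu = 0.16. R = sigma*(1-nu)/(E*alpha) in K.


R = 393*(1-0.16)/(290*1000*2.8e-06) = 407 K

407


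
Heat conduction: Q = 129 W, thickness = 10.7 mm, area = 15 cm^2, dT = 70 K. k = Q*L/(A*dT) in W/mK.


k = 129*10.7/1000/(15/10000*70) = 13.15 W/mK

13.15


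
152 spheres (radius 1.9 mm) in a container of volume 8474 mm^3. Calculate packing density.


V_sphere = 4/3*pi*1.9^3 = 28.7309 mm^3
Total V = 152*28.7309 = 4367.0968 mm^3
PD = 4367.0968 / 8474 = 0.515

0.515


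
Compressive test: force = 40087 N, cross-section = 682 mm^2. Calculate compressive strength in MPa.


CS = 40087 / 682 = 58.8 MPa

58.8


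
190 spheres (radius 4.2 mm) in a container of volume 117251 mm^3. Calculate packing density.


V_sphere = 4/3*pi*4.2^3 = 310.3391 mm^3
Total V = 190*310.3391 = 58964.429 mm^3
PD = 58964.429 / 117251 = 0.503

0.503


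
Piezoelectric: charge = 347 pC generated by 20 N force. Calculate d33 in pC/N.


d33 = 347 / 20 = 17.4 pC/N

17.4


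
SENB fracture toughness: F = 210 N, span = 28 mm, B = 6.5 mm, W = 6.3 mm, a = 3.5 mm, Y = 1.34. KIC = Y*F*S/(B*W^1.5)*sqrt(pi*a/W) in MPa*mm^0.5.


KIC = 1.34*210*28/(6.5*6.3^1.5)*sqrt(pi*3.5/6.3) = 101.27

101.27


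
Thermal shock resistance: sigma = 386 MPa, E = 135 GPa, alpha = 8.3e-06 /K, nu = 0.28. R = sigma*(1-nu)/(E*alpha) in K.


R = 386*(1-0.28)/(135*1000*8.3e-06) = 248 K

248


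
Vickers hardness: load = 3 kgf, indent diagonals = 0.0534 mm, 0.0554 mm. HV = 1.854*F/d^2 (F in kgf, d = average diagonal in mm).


d_avg = (0.0534+0.0554)/2 = 0.0544 mm
HV = 1.854*3/0.0544^2 = 1879

1879


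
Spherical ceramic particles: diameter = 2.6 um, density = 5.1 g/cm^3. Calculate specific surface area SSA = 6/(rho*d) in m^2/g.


SSA = 6 / (5.1 * 2.6) = 0.452 m^2/g

0.452


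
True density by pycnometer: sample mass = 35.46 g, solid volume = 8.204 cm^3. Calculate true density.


TD = 35.46 / 8.204 = 4.322 g/cm^3

4.322


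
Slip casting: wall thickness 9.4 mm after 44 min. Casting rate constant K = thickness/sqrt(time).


K = 9.4 / sqrt(44) = 9.4 / 6.6332 = 1.417 mm/min^0.5

1.417


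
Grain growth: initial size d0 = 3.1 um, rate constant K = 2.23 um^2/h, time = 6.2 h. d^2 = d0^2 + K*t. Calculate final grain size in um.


d^2 = 3.1^2 + 2.23*6.2 = 23.436
d = sqrt(23.436) = 4.84 um

4.84


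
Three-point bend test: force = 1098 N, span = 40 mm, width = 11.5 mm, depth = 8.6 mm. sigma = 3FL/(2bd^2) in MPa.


sigma = 3*1098*40/(2*11.5*8.6^2) = 77.5 MPa

77.5


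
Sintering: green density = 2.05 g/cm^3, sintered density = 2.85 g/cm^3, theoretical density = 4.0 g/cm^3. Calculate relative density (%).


Relative = 2.85 / 4.0 * 100 = 71.3%

71.3


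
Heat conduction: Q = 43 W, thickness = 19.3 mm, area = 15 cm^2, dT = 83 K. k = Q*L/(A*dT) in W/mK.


k = 43*19.3/1000/(15/10000*83) = 6.67 W/mK

6.67


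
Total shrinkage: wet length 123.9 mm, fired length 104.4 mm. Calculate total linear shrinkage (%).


TS = (123.9 - 104.4) / 123.9 * 100 = 15.74%

15.74


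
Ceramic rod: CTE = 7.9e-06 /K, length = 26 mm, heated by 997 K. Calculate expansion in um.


dL = 7.9e-06 * 26 * 997 * 1000 = 204.784 um

204.784


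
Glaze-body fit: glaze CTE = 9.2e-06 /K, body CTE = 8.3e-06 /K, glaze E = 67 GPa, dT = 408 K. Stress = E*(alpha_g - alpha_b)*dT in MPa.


Stress = 67*1000*(9.2e-06 - 8.3e-06)*408 = 24.6 MPa

24.6


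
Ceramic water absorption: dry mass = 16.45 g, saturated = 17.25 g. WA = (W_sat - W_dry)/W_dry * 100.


WA = (17.25 - 16.45) / 16.45 * 100 = 4.86%

4.86


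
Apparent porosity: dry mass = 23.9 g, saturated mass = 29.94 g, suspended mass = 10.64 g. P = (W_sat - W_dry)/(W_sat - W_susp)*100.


P = (29.94 - 23.9) / (29.94 - 10.64) * 100 = 6.04 / 19.3 * 100 = 31.3%

31.3


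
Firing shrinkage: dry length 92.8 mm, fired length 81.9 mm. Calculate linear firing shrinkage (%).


FS = (92.8 - 81.9) / 92.8 * 100 = 11.75%

11.75


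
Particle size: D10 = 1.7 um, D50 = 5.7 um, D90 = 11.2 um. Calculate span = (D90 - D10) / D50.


Span = (11.2 - 1.7) / 5.7 = 9.5 / 5.7 = 1.667

1.667


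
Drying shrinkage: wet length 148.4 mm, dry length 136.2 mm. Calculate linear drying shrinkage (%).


DS = (148.4 - 136.2) / 148.4 * 100 = 8.22%

8.22


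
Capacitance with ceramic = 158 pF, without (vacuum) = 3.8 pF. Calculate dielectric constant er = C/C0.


er = 158 / 3.8 = 41.58

41.58


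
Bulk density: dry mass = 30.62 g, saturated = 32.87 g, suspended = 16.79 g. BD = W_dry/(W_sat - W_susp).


BD = 30.62 / (32.87 - 16.79) = 30.62 / 16.08 = 1.904 g/cm^3

1.904


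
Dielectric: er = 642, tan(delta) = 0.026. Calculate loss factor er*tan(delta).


Loss = 642 * 0.026 = 16.692

16.692


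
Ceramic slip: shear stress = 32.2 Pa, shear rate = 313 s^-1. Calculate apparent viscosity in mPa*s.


eta = tau/gamma * 1000 = 32.2/313 * 1000 = 102.9 mPa*s

102.9
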